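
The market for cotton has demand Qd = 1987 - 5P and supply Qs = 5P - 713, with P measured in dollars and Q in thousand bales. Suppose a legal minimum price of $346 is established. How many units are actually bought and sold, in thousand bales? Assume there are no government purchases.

257

Without the control the market clears where 1987 - 5P = 5P - 713, i.e. P* = 270 and Q* = 637.
Since 346 > 270, the floor is binding.
At P = 346: Qd = 1987 - 5·346 = 257 and Qs = 5·346 - 713 = 1017.
The quantity actually transacted is the short side, demand: 257.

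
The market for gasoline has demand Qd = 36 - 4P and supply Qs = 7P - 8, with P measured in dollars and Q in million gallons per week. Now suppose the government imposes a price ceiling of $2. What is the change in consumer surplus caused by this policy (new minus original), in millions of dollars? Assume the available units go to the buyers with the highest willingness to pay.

Without the control the market clears where 36 - 4P = 7P - 8, i.e. P* = 4 and Q* = 20.
The ceiling of 2 is below the equilibrium price 4, so it binds.
At P = 2: Qd = 36 - 4·2 = 28 and Qs = 7·2 - 8 = 6.
Consumer surplus without the control is ½ · (9 - 4) · 20 = 50.
With the ceiling, 6 units are sold at 2 (assume they go to the highest-value buyers). The demand price at Q = 6 is 7.5, so CS = ½ · [(9 - 2) + (7.5 - 2)] · 6 = 37.5.
Change in consumer surplus = 37.5 - 50 = -12.5.

-12.5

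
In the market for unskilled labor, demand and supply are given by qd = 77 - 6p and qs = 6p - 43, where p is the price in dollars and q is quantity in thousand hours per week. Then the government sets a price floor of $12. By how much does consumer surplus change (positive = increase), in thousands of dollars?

-22

Without the control the market clears where 77 - 6p = 6p - 43, i.e. p* = 10 and q* = 17.
Since 12 > 10, the floor is binding.
At p = 12: qd = 77 - 6·12 = 5 and qs = 6·12 - 43 = 29.
Consumer surplus without the control is ½ · (77/6 - 10) · 17 = 289/12.
With the floor, consumers buy 5 units at 12, so CS = ½ · (77/6 - 12) · 5 = 25/12.
Change in consumer surplus = 25/12 - 289/12 = -22.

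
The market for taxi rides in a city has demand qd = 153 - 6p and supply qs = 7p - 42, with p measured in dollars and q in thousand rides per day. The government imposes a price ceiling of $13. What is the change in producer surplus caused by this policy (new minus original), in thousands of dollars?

Equilibrium: 153 - 6p = 7p - 42, so 195 = 13p and p* = 15, q* = 63.
Because the ceiling (13) lies below the market-clearing price, it is binding.
At p = 13: qd = 153 - 6·13 = 75 and qs = 7·13 - 42 = 49.
Producer surplus without the control is ½ · (15 - 6) · 63 = 283.5.
With the ceiling, producers sell 49 units at 13, so PS = ½ · (13 - 6) · 49 = 171.5.
Change in producer surplus = 171.5 - 283.5 = -112.

-112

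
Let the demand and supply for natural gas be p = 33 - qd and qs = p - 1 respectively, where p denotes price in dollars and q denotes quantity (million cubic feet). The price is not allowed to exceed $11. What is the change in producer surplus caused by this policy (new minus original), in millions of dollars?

Rearranging demand gives qd = 33 - p. Equilibrium: 33 - p = p - 1, so 34 = 2p and p* = 17, q* = 16.
Because the ceiling (11) lies below the market-clearing price, it is binding.
At p = 11: qd = 33 - 11 = 22 and qs = 11 - 1 = 10.
Producer surplus without the control is ½ · (17 - 1) · 16 = 128.
With the ceiling, producers sell 10 units at 11, so PS = ½ · (11 - 1) · 10 = 50.
Change in producer surplus = 50 - 128 = -78.

-78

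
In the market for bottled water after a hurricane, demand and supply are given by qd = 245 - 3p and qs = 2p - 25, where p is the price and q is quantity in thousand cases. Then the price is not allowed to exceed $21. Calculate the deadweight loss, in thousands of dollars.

Without the control the market clears where 245 - 3p = 2p - 25, i.e. p* = 54 and q* = 83.
Since 21 < 54, the ceiling is binding.
At p = 21: qd = 245 - 3·21 = 182 and qs = 2·21 - 25 = 17.
Quantity traded falls to 17. At q = 17 the demand price is (245 - 17)/3 = 76 and the supply price is (25 + 17)/2 = 21.
Deadweight loss = ½ · (76 - 21) · (83 - 17) = ½ · 55 · 66 = 1815.

1815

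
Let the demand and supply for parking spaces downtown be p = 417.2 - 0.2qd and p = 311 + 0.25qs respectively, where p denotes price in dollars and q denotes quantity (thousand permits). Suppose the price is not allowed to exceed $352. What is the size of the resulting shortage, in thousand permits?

162

Rearranging demand gives qd = 2086 - 5p; rearranging supply gives qs = 4p - 1244. Without the control the market clears where 2086 - 5p = 4p - 1244, i.e. p* = 370 and q* = 236.
Because the ceiling (352) lies below the market-clearing price, it is binding.
At p = 352: qd = 2086 - 5·352 = 326 and qs = 4·352 - 1244 = 164.
Shortage = qd - qs = 326 - 164 = 162.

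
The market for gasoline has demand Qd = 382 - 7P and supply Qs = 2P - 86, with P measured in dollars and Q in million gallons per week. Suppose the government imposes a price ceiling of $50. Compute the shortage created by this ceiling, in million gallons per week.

18

In a free market, 382 - 7P = 2P - 86 gives the equilibrium P* = 52, Q* = 18.
Since 50 < 52, the ceiling is binding.
At P = 50: Qd = 382 - 7·50 = 32 and Qs = 2·50 - 86 = 14.
Shortage = Qd - Qs = 32 - 14 = 18.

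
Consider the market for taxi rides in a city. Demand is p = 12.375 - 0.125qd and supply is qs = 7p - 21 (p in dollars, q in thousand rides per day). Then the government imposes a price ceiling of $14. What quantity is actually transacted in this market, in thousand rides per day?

Rearranging demand gives qd = 99 - 8p. Setting quantity demanded equal to quantity supplied, 99 - 8p = 7p - 21, gives p* = 8 and q* = 35.
The ceiling of 14 is above the equilibrium price 8, so it is not binding; the market clears at p* = 8, q* = 35.

35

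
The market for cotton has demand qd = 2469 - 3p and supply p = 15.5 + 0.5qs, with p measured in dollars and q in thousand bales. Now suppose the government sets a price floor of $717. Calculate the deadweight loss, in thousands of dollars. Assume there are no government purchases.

Rearranging supply gives qs = 2p - 31. In a free market, 2469 - 3p = 2p - 31 gives the equilibrium p* = 500, q* = 969.
Since 717 > 500, the floor is binding.
At p = 717: qd = 2469 - 3·717 = 318 and qs = 2·717 - 31 = 1403.
Quantity traded falls to 318. At q = 318 the demand price is (2469 - 318)/3 = 717 and the supply price is (31 + 318)/2 = 174.5.
Deadweight loss = ½ · (717 - 174.5) · (969 - 318) = ½ · 542.5 · 651 = 176583.75.

176583.75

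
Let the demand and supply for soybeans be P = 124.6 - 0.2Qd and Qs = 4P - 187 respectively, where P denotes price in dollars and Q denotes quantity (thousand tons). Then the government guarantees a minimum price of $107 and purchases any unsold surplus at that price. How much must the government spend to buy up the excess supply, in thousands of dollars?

16371

Rearranging demand gives Qd = 623 - 5P. In a free market, 623 - 5P = 4P - 187 gives the equilibrium P* = 90, Q* = 173.
Since 107 > 90, the floor is binding.
At P = 107: Qd = 623 - 5·107 = 88 and Qs = 4·107 - 187 = 241.
Surplus = Qs - Qd = 153.
Government expenditure = surplus × support price = 153 × 107 = 16371.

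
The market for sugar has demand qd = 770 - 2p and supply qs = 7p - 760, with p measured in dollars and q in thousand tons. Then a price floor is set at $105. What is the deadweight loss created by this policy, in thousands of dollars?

0

Setting quantity demanded equal to quantity supplied, 770 - 2p = 7p - 760, gives p* = 170 and q* = 430.
Since 105 is below p* = 170, the floor does not bind and the free-market outcome prevails.
Since the control does not bind, no trades are prevented and deadweight loss is zero.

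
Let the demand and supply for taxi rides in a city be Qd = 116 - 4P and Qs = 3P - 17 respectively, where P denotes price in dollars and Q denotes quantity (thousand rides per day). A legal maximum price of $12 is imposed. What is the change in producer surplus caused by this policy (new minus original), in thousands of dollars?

In a free market, 116 - 4P = 3P - 17 gives the equilibrium P* = 19, Q* = 40.
The ceiling of 12 is below the equilibrium price 19, so it binds.
At P = 12: Qd = 116 - 4·12 = 68 and Qs = 3·12 - 17 = 19.
Producer surplus without the control is ½ · (19 - 17/3) · 40 = 800/3.
With the ceiling, producers sell 19 units at 12, so PS = ½ · (12 - 17/3) · 19 = 361/6.
Change in producer surplus = 361/6 - 800/3 = -206.5.

-206.5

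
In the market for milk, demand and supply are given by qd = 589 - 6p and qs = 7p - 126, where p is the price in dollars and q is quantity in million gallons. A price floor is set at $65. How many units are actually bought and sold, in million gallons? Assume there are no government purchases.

199

Without the control the market clears where 589 - 6p = 7p - 126, i.e. p* = 55 and q* = 259.
Since 65 > 55, the floor is binding.
At p = 65: qd = 589 - 6·65 = 199 and qs = 7·65 - 126 = 329.
The quantity actually transacted is the short side, demand: 199.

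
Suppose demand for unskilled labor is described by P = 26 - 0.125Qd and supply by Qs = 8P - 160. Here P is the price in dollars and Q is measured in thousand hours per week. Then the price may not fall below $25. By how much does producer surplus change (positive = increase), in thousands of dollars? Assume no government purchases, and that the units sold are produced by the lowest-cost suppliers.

Rearranging demand gives Qd = 208 - 8P. Equilibrium: 208 - 8P = 8P - 160, so 368 = 16P and P* = 23, Q* = 24.
The floor of 25 is above the equilibrium price 23, so it binds.
At P = 25: Qd = 208 - 8·25 = 8 and Qs = 8·25 - 160 = 40.
Producer surplus without the control is ½ · (23 - 20) · 24 = 36.
With the floor, 8 units are sold at 25. The supply price at Q = 8 is 21, so PS = ½ · [(25 - 20) + (25 - 21)] · 8 = 36.
Change in producer surplus = 36 - 36 = 0.

0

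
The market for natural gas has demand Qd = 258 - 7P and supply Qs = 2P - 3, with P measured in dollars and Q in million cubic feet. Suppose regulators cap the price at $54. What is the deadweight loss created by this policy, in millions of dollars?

In a free market, 258 - 7P = 2P - 3 gives the equilibrium P* = 29, Q* = 55.
Since 54 is above P* = 29, the ceiling does not bind and the free-market outcome prevails.
Since the control does not bind, no trades are prevented and deadweight loss is zero.

0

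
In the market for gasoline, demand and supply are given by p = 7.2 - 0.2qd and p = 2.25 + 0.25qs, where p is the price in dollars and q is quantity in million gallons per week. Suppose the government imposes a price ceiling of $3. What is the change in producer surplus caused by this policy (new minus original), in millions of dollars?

-14

Rearranging demand gives qd = 36 - 5p; rearranging supply gives qs = 4p - 9. Equilibrium: 36 - 5p = 4p - 9, so 45 = 9p and p* = 5, q* = 11.
Since 3 < 5, the ceiling is binding.
At p = 3: qd = 36 - 5·3 = 21 and qs = 4·3 - 9 = 3.
Producer surplus without the control is ½ · (5 - 2.25) · 11 = 15.125.
With the ceiling, producers sell 3 units at 3, so PS = ½ · (3 - 2.25) · 3 = 1.125.
Change in producer surplus = 1.125 - 15.125 = -14.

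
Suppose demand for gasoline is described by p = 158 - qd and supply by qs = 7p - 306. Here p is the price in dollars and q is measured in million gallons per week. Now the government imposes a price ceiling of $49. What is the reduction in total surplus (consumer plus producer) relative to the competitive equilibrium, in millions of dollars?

Rearranging demand gives qd = 158 - p. Equilibrium: 158 - p = 7p - 306, so 464 = 8p and p* = 58, q* = 100.
Because the ceiling (49) lies below the market-clearing price, it is binding.
At p = 49: qd = 158 - 49 = 109 and qs = 7·49 - 306 = 37.
Quantity traded falls to 37. At q = 37 the demand price is 158 - 37 = 121 and the supply price is (306 + 37)/7 = 49.
Deadweight loss = ½ · (121 - 49) · (100 - 37) = ½ · 72 · 63 = 2268.

2268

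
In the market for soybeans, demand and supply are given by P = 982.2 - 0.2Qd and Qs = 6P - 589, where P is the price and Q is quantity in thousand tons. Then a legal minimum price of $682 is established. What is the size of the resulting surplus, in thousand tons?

2002

Rearranging demand gives Qd = 4911 - 5P. Without the control the market clears where 4911 - 5P = 6P - 589, i.e. P* = 500 and Q* = 2411.
Since 682 > 500, the floor is binding.
At P = 682: Qd = 4911 - 5·682 = 1501 and Qs = 6·682 - 589 = 3503.
Surplus = Qs - Qd = 3503 - 1501 = 2002.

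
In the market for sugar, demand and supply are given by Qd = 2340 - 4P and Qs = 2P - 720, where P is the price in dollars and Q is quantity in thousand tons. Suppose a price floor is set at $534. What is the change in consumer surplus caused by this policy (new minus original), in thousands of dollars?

Equilibrium: 2340 - 4P = 2P - 720, so 3060 = 6P and P* = 510, Q* = 300.
The floor of 534 is above the equilibrium price 510, so it binds.
At P = 534: Qd = 2340 - 4·534 = 204 and Qs = 2·534 - 720 = 348.
Consumer surplus without the control is ½ · (585 - 510) · 300 = 11250.
With the floor, consumers buy 204 units at 534, so CS = ½ · (585 - 534) · 204 = 5202.
Change in consumer surplus = 5202 - 11250 = -6048.

-6048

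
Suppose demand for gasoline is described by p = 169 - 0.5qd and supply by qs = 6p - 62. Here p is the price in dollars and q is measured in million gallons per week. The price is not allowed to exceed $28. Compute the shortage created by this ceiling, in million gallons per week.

Rearranging demand gives qd = 338 - 2p. In a free market, 338 - 2p = 6p - 62 gives the equilibrium p* = 50, q* = 238.
Since 28 < 50, the ceiling is binding.
At p = 28: qd = 338 - 2·28 = 282 and qs = 6·28 - 62 = 106.
Shortage = qd - qs = 282 - 106 = 176.

176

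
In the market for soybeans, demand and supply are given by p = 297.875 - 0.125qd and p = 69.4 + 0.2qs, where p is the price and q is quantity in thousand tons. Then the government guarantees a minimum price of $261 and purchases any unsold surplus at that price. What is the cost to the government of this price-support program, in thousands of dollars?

Rearranging demand gives qd = 2383 - 8p; rearranging supply gives qs = 5p - 347. Without the control the market clears where 2383 - 8p = 5p - 347, i.e. p* = 210 and q* = 703.
Since 261 > 210, the floor is binding.
At p = 261: qd = 2383 - 8·261 = 295 and qs = 5·261 - 347 = 958.
Surplus = qs - qd = 663.
Government expenditure = surplus × support price = 663 × 261 = 173043.

173043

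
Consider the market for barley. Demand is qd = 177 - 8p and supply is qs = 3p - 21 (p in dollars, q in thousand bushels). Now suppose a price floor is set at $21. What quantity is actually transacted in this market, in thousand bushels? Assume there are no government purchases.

9

Equilibrium: 177 - 8p = 3p - 21, so 198 = 11p and p* = 18, q* = 33.
Because the floor (21) lies above the market-clearing price, it is binding.
At p = 21: qd = 177 - 8·21 = 9 and qs = 3·21 - 21 = 42.
The quantity actually transacted is the short side, demand: 9.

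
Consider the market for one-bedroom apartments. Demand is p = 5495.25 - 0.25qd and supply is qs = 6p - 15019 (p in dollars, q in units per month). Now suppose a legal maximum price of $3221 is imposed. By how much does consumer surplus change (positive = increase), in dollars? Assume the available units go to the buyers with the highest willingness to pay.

1030568.5

Rearranging demand gives qd = 21981 - 4p. In a free market, 21981 - 4p = 6p - 15019 gives the equilibrium p* = 3700, q* = 7181.
Since 3221 < 3700, the ceiling is binding.
At p = 3221: qd = 21981 - 4·3221 = 9097 and qs = 6·3221 - 15019 = 4307.
Consumer surplus without the control is ½ · (5495.25 - 3700) · 7181 = 6445845.125.
With the ceiling, 4307 units are sold at 3221 (assume they go to the highest-value buyers). The demand price at q = 4307 is 4418.5, so CS = ½ · [(5495.25 - 3221) + (4418.5 - 3221)] · 4307 = 7476413.625.
Change in consumer surplus = 7476413.625 - 6445845.125 = 1030568.5.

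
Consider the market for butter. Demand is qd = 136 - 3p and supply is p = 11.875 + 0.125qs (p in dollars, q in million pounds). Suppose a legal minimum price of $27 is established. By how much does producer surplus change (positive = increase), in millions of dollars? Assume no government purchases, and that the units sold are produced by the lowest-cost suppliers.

309.75

Rearranging supply gives qs = 8p - 95. Without the control the market clears where 136 - 3p = 8p - 95, i.e. p* = 21 and q* = 73.
The floor of 27 is above the equilibrium price 21, so it binds.
At p = 27: qd = 136 - 3·27 = 55 and qs = 8·27 - 95 = 121.
Producer surplus without the control is ½ · (21 - 11.875) · 73 = 333.0625.
With the floor, 55 units are sold at 27. The supply price at q = 55 is 18.75, so PS = ½ · [(27 - 11.875) + (27 - 18.75)] · 55 = 642.8125.
Change in producer surplus = 642.8125 - 333.0625 = 309.75.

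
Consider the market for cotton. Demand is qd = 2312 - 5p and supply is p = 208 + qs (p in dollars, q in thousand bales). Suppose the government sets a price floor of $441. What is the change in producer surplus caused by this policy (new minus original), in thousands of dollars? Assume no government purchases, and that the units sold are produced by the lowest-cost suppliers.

Rearranging supply gives qs = p - 208. Without the control the market clears where 2312 - 5p = p - 208, i.e. p* = 420 and q* = 212.
Since 441 > 420, the floor is binding.
At p = 441: qd = 2312 - 5·441 = 107 and qs = 441 - 208 = 233.
Producer surplus without the control is ½ · (420 - 208) · 212 = 22472.
With the floor, 107 units are sold at 441. The supply price at q = 107 is 315, so PS = ½ · [(441 - 208) + (441 - 315)] · 107 = 19206.5.
Change in producer surplus = 19206.5 - 22472 = -3265.5.

-3265.5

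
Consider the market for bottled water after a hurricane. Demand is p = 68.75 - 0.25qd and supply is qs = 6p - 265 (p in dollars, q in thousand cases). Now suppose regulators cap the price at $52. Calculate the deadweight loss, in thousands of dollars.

Rearranging demand gives qd = 275 - 4p. In a free market, 275 - 4p = 6p - 265 gives the equilibrium p* = 54, q* = 59.
Because the ceiling (52) lies below the market-clearing price, it is binding.
At p = 52: qd = 275 - 4·52 = 67 and qs = 6·52 - 265 = 47.
Quantity traded falls to 47. At q = 47 the demand price is (275 - 47)/4 = 57 and the supply price is (265 + 47)/6 = 52.
Deadweight loss = ½ · (57 - 52) · (59 - 47) = ½ · 5 · 12 = 30.

30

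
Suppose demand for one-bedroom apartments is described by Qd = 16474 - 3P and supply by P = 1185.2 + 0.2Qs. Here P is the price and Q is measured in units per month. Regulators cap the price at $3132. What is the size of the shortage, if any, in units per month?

Rearranging supply gives Qs = 5P - 5926. Without the control the market clears where 16474 - 3P = 5P - 5926, i.e. P* = 2800 and Q* = 8074.
Since 3132 is above P* = 2800, the ceiling does not bind and the free-market outcome prevails.
Since the control does not bind, there is no shortage.

0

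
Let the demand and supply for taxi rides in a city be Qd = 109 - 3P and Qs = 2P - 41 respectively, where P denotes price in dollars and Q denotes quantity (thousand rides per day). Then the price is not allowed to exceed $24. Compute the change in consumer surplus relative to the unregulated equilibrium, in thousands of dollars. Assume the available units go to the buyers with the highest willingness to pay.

18

Without the control the market clears where 109 - 3P = 2P - 41, i.e. P* = 30 and Q* = 19.
Because the ceiling (24) lies below the market-clearing price, it is binding.
At P = 24: Qd = 109 - 3·24 = 37 and Qs = 2·24 - 41 = 7.
Consumer surplus without the control is ½ · (109/3 - 30) · 19 = 361/6.
With the ceiling, 7 units are sold at 24 (assume they go to the highest-value buyers). The demand price at Q = 7 is 34, so CS = ½ · [(109/3 - 24) + (34 - 24)] · 7 = 469/6.
Change in consumer surplus = 469/6 - 361/6 = 18.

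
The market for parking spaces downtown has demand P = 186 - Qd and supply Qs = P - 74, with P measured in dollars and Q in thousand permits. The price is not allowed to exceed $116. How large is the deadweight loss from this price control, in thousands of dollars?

Rearranging demand gives Qd = 186 - P. Setting quantity demanded equal to quantity supplied, 186 - P = P - 74, gives P* = 130 and Q* = 56.
Since 116 < 130, the ceiling is binding.
At P = 116: Qd = 186 - 116 = 70 and Qs = 116 - 74 = 42.
Quantity traded falls to 42. At Q = 42 the demand price is 186 - 42 = 144 and the supply price is 74 + 42 = 116.
Deadweight loss = ½ · (144 - 116) · (56 - 42) = ½ · 28 · 14 = 196.

196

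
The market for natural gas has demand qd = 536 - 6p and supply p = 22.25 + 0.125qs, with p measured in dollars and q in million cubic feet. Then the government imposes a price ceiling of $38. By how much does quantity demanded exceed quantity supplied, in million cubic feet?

Rearranging supply gives qs = 8p - 178. Without the control the market clears where 536 - 6p = 8p - 178, i.e. p* = 51 and q* = 230.
The ceiling of 38 is below the equilibrium price 51, so it binds.
At p = 38: qd = 536 - 6·38 = 308 and qs = 8·38 - 178 = 126.
Shortage = qd - qs = 308 - 126 = 182.

182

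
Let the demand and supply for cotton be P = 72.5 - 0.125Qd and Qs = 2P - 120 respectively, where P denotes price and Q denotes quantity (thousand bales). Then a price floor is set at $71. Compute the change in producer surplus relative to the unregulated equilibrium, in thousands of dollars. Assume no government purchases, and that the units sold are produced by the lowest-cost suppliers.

-4

Rearranging demand gives Qd = 580 - 8P. Without the control the market clears where 580 - 8P = 2P - 120, i.e. P* = 70 and Q* = 20.
The floor of 71 is above the equilibrium price 70, so it binds.
At P = 71: Qd = 580 - 8·71 = 12 and Qs = 2·71 - 120 = 22.
Producer surplus without the control is ½ · (70 - 60) · 20 = 100.
With the floor, 12 units are sold at 71. The supply price at Q = 12 is 66, so PS = ½ · [(71 - 60) + (71 - 66)] · 12 = 96.
Change in producer surplus = 96 - 100 = -4.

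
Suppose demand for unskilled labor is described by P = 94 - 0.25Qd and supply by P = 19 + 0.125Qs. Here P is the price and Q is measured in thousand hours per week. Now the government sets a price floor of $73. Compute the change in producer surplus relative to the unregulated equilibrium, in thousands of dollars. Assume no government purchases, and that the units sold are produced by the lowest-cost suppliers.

Rearranging demand gives Qd = 376 - 4P; rearranging supply gives Qs = 8P - 152. In a free market, 376 - 4P = 8P - 152 gives the equilibrium P* = 44, Q* = 200.
Since 73 > 44, the floor is binding.
At P = 73: Qd = 376 - 4·73 = 84 and Qs = 8·73 - 152 = 432.
Producer surplus without the control is ½ · (44 - 19) · 200 = 2500.
With the floor, 84 units are sold at 73. The supply price at Q = 84 is 29.5, so PS = ½ · [(73 - 19) + (73 - 29.5)] · 84 = 4095.
Change in producer surplus = 4095 - 2500 = 1595.

1595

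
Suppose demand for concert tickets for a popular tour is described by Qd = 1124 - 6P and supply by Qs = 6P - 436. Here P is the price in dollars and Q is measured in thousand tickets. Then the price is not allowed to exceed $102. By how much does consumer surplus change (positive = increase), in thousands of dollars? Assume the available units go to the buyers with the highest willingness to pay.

2576

Setting quantity demanded equal to quantity supplied, 1124 - 6P = 6P - 436, gives P* = 130 and Q* = 344.
The ceiling of 102 is below the equilibrium price 130, so it binds.
At P = 102: Qd = 1124 - 6·102 = 512 and Qs = 6·102 - 436 = 176.
Consumer surplus without the control is ½ · (562/3 - 130) · 344 = 29584/3.
With the ceiling, 176 units are sold at 102 (assume they go to the highest-value buyers). The demand price at Q = 176 is 158, so CS = ½ · [(562/3 - 102) + (158 - 102)] · 176 = 37312/3.
Change in consumer surplus = 37312/3 - 29584/3 = 2576.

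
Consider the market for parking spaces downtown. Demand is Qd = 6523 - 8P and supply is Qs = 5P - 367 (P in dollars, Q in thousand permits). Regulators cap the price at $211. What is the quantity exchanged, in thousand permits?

688

Without the control the market clears where 6523 - 8P = 5P - 367, i.e. P* = 530 and Q* = 2283.
Because the ceiling (211) lies below the market-clearing price, it is binding.
At P = 211: Qd = 6523 - 8·211 = 4835 and Qs = 5·211 - 367 = 688.
The quantity actually transacted is the short side, supply: 688.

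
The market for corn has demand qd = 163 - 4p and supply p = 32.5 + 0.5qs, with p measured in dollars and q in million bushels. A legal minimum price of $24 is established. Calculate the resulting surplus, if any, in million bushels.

Rearranging supply gives qs = 2p - 65. In a free market, 163 - 4p = 2p - 65 gives the equilibrium p* = 38, q* = 11.
Since 24 is below p* = 38, the floor does not bind and the free-market outcome prevails.
Since the control does not bind, there is no surplus.

0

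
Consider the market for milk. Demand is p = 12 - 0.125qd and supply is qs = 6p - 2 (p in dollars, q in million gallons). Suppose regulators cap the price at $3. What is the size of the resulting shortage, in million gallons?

Rearranging demand gives qd = 96 - 8p. Without the control the market clears where 96 - 8p = 6p - 2, i.e. p* = 7 and q* = 40.
The ceiling of 3 is below the equilibrium price 7, so it binds.
At p = 3: qd = 96 - 8·3 = 72 and qs = 6·3 - 2 = 16.
Shortage = qd - qs = 72 - 16 = 56.

56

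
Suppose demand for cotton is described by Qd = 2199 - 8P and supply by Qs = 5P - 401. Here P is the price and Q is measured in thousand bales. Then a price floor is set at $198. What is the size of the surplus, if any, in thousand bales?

0

In a free market, 2199 - 8P = 5P - 401 gives the equilibrium P* = 200, Q* = 599.
The floor of 198 is below the equilibrium price 200, so it is not binding; the market clears at P* = 200, Q* = 599.
Since the control does not bind, there is no surplus.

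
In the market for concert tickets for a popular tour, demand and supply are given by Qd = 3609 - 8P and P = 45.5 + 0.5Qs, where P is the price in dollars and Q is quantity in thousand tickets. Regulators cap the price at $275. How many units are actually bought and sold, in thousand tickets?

Rearranging supply gives Qs = 2P - 91. Without the control the market clears where 3609 - 8P = 2P - 91, i.e. P* = 370 and Q* = 649.
The ceiling of 275 is below the equilibrium price 370, so it binds.
At P = 275: Qd = 3609 - 8·275 = 1409 and Qs = 2·275 - 91 = 459.
The quantity actually transacted is the short side, supply: 459.

459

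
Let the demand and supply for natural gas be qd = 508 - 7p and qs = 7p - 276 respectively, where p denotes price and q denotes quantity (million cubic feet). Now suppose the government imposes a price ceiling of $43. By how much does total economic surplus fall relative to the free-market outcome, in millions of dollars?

1183

Setting quantity demanded equal to quantity supplied, 508 - 7p = 7p - 276, gives p* = 56 and q* = 116.
Because the ceiling (43) lies below the market-clearing price, it is binding.
At p = 43: qd = 508 - 7·43 = 207 and qs = 7·43 - 276 = 25.
Quantity traded falls to 25. At q = 25 the demand price is (508 - 25)/7 = 69 and the supply price is (276 + 25)/7 = 43.
Deadweight loss = ½ · (69 - 43) · (116 - 25) = ½ · 26 · 91 = 1183.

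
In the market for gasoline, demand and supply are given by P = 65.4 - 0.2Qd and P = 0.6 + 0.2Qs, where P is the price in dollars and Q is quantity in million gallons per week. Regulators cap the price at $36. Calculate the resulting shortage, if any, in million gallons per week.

Rearranging demand gives Qd = 327 - 5P; rearranging supply gives Qs = 5P - 3. Without the control the market clears where 327 - 5P = 5P - 3, i.e. P* = 33 and Q* = 162.
The ceiling of 36 is above the equilibrium price 33, so it is not binding; the market clears at P* = 33, Q* = 162.
Since the control does not bind, there is no shortage.

0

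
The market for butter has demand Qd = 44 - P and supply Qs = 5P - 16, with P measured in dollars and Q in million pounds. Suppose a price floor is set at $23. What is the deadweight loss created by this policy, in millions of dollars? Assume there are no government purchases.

101.4

Equilibrium: 44 - P = 5P - 16, so 60 = 6P and P* = 10, Q* = 34.
The floor of 23 is above the equilibrium price 10, so it binds.
At P = 23: Qd = 44 - 23 = 21 and Qs = 5·23 - 16 = 99.
Quantity traded falls to 21. At Q = 21 the demand price is 44 - 21 = 23 and the supply price is (16 + 21)/5 = 7.4.
Deadweight loss = ½ · (23 - 7.4) · (34 - 21) = ½ · 15.6 · 13 = 101.4.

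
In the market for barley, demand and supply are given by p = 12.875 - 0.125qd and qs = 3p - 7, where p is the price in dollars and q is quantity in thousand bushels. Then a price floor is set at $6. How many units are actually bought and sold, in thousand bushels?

Rearranging demand gives qd = 103 - 8p. Equilibrium: 103 - 8p = 3p - 7, so 110 = 11p and p* = 10, q* = 23.
Since 6 is below p* = 10, the floor does not bind and the free-market outcome prevails.

23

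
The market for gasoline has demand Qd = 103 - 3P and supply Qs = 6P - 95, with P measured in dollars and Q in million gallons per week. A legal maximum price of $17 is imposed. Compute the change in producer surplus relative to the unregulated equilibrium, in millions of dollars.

Equilibrium: 103 - 3P = 6P - 95, so 198 = 9P and P* = 22, Q* = 37.
Because the ceiling (17) lies below the market-clearing price, it is binding.
At P = 17: Qd = 103 - 3·17 = 52 and Qs = 6·17 - 95 = 7.
Producer surplus without the control is ½ · (22 - 95/6) · 37 = 1369/12.
With the ceiling, producers sell 7 units at 17, so PS = ½ · (17 - 95/6) · 7 = 49/12.
Change in producer surplus = 49/12 - 1369/12 = -110.

-110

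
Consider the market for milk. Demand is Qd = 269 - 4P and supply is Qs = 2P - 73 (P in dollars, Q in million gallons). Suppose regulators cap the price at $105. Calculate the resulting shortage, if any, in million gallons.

0

Equilibrium: 269 - 4P = 2P - 73, so 342 = 6P and P* = 57, Q* = 41.
The ceiling of 105 is above the equilibrium price 57, so it is not binding; the market clears at P* = 57, Q* = 41.
Since the control does not bind, there is no shortage.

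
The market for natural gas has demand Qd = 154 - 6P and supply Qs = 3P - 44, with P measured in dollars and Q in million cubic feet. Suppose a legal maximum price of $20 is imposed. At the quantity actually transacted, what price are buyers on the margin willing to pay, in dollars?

23

In a free market, 154 - 6P = 3P - 44 gives the equilibrium P* = 22, Q* = 22.
The ceiling of 20 is below the equilibrium price 22, so it binds.
At P = 20: Qd = 154 - 6·20 = 34 and Qs = 3·20 - 44 = 16.
Only 16 units reach the market. On the demand curve, the marginal buyer's willingness to pay at Q = 16 is (154 - 16)/6 = 23.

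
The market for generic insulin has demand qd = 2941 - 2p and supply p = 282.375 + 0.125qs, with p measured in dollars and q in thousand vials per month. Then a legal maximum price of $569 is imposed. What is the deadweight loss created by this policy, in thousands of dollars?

Rearranging supply gives qs = 8p - 2259. Equilibrium: 2941 - 2p = 8p - 2259, so 5200 = 10p and p* = 520, q* = 1901.
The ceiling of 569 is above the equilibrium price 520, so it is not binding; the market clears at p* = 520, q* = 1901.
Since the control does not bind, no trades are prevented and deadweight loss is zero.

0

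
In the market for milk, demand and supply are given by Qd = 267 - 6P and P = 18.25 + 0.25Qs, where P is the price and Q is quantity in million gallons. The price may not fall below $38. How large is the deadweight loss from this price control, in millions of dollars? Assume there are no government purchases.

Rearranging supply gives Qs = 4P - 73. Equilibrium: 267 - 6P = 4P - 73, so 340 = 10P and P* = 34, Q* = 63.
The floor of 38 is above the equilibrium price 34, so it binds.
At P = 38: Qd = 267 - 6·38 = 39 and Qs = 4·38 - 73 = 79.
Quantity traded falls to 39. At Q = 39 the demand price is (267 - 39)/6 = 38 and the supply price is (73 + 39)/4 = 28.
Deadweight loss = ½ · (38 - 28) · (63 - 39) = ½ · 10 · 24 = 120.

120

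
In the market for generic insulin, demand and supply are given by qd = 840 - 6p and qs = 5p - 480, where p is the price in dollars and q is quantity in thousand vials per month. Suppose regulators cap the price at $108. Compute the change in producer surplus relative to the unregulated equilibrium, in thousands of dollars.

-1080

Equilibrium: 840 - 6p = 5p - 480, so 1320 = 11p and p* = 120, q* = 120.
Because the ceiling (108) lies below the market-clearing price, it is binding.
At p = 108: qd = 840 - 6·108 = 192 and qs = 5·108 - 480 = 60.
Producer surplus without the control is ½ · (120 - 96) · 120 = 1440.
With the ceiling, producers sell 60 units at 108, so PS = ½ · (108 - 96) · 60 = 360.
Change in producer surplus = 360 - 1440 = -1080.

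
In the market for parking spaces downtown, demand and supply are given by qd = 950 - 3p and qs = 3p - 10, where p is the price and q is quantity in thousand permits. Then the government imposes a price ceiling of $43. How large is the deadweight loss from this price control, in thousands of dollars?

41067

In a free market, 950 - 3p = 3p - 10 gives the equilibrium p* = 160, q* = 470.
The ceiling of 43 is below the equilibrium price 160, so it binds.
At p = 43: qd = 950 - 3·43 = 821 and qs = 3·43 - 10 = 119.
Quantity traded falls to 119. At q = 119 the demand price is (950 - 119)/3 = 277 and the supply price is (10 + 119)/3 = 43.
Deadweight loss = ½ · (277 - 43) · (470 - 119) = ½ · 234 · 351 = 41067.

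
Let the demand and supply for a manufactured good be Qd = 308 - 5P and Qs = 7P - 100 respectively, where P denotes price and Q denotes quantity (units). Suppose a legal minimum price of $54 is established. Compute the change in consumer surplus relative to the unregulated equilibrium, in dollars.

-1760

Equilibrium: 308 - 5P = 7P - 100, so 408 = 12P and P* = 34, Q* = 138.
The floor of 54 is above the equilibrium price 34, so it binds.
At P = 54: Qd = 308 - 5·54 = 38 and Qs = 7·54 - 100 = 278.
Consumer surplus without the control is ½ · (61.6 - 34) · 138 = 1904.4.
With the floor, consumers buy 38 units at 54, so CS = ½ · (61.6 - 54) · 38 = 144.4.
Change in consumer surplus = 144.4 - 1904.4 = -1760.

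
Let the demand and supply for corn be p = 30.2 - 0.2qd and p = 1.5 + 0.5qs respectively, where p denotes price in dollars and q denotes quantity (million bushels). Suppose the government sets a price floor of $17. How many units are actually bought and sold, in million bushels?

41

Rearranging demand gives qd = 151 - 5p; rearranging supply gives qs = 2p - 3. Setting quantity demanded equal to quantity supplied, 151 - 5p = 2p - 3, gives p* = 22 and q* = 41.
The floor of 17 is below the equilibrium price 22, so it is not binding; the market clears at p* = 22, q* = 41.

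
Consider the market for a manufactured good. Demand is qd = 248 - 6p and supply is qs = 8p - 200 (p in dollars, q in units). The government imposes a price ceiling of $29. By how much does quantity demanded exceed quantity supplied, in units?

In a free market, 248 - 6p = 8p - 200 gives the equilibrium p* = 32, q* = 56.
Because the ceiling (29) lies below the market-clearing price, it is binding.
At p = 29: qd = 248 - 6·29 = 74 and qs = 8·29 - 200 = 32.
Shortage = qd - qs = 74 - 32 = 42.

42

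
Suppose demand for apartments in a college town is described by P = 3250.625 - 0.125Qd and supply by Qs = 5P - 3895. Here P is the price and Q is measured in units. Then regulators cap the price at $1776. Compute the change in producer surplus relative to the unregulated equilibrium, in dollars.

-3298580

Rearranging demand gives Qd = 26005 - 8P. In a free market, 26005 - 8P = 5P - 3895 gives the equilibrium P* = 2300, Q* = 7605.
Since 1776 < 2300, the ceiling is binding.
At P = 1776: Qd = 26005 - 8·1776 = 11797 and Qs = 5·1776 - 3895 = 4985.
Producer surplus without the control is ½ · (2300 - 779) · 7605 = 5783602.5.
With the ceiling, producers sell 4985 units at 1776, so PS = ½ · (1776 - 779) · 4985 = 2485022.5.
Change in producer surplus = 2485022.5 - 5783602.5 = -3298580.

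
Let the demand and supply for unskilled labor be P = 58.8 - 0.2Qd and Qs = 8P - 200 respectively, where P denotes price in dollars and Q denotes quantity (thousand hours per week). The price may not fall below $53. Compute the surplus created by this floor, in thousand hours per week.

Rearranging demand gives Qd = 294 - 5P. Equilibrium: 294 - 5P = 8P - 200, so 494 = 13P and P* = 38, Q* = 104.
Since 53 > 38, the floor is binding.
At P = 53: Qd = 294 - 5·53 = 29 and Qs = 8·53 - 200 = 224.
Surplus = Qs - Qd = 224 - 29 = 195.

195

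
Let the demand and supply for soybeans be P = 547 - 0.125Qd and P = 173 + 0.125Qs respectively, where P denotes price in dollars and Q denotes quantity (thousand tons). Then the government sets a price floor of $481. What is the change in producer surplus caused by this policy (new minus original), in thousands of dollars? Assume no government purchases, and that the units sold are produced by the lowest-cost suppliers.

5324

Rearranging demand gives Qd = 4376 - 8P; rearranging supply gives Qs = 8P - 1384. In a free market, 4376 - 8P = 8P - 1384 gives the equilibrium P* = 360, Q* = 1496.
Since 481 > 360, the floor is binding.
At P = 481: Qd = 4376 - 8·481 = 528 and Qs = 8·481 - 1384 = 2464.
Producer surplus without the control is ½ · (360 - 173) · 1496 = 139876.
With the floor, 528 units are sold at 481. The supply price at Q = 528 is 239, so PS = ½ · [(481 - 173) + (481 - 239)] · 528 = 145200.
Change in producer surplus = 145200 - 139876 = 5324.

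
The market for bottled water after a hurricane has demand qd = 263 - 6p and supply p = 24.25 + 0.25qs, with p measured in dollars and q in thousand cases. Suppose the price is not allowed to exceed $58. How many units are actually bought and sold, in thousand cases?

Rearranging supply gives qs = 4p - 97. Equilibrium: 263 - 6p = 4p - 97, so 360 = 10p and p* = 36, q* = 47.
The ceiling of 58 is above the equilibrium price 36, so it is not binding; the market clears at p* = 36, q* = 47.

47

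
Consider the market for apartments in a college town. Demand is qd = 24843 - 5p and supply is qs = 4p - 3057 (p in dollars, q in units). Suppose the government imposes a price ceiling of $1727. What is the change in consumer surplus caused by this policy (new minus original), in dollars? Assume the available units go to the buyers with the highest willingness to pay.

2271216.6

In a free market, 24843 - 5p = 4p - 3057 gives the equilibrium p* = 3100, q* = 9343.
Since 1727 < 3100, the ceiling is binding.
At p = 1727: qd = 24843 - 5·1727 = 16208 and qs = 4·1727 - 3057 = 3851.
Consumer surplus without the control is ½ · (4968.6 - 3100) · 9343 = 8729164.9.
With the ceiling, 3851 units are sold at 1727 (assume they go to the highest-value buyers). The demand price at q = 3851 is 4198.4, so CS = ½ · [(4968.6 - 1727) + (4198.4 - 1727)] · 3851 = 11000381.5.
Change in consumer surplus = 11000381.5 - 8729164.9 = 2271216.6.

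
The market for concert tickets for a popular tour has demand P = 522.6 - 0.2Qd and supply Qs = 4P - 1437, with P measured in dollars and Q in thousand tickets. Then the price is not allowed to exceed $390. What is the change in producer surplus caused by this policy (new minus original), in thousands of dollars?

-14580

Rearranging demand gives Qd = 2613 - 5P. In a free market, 2613 - 5P = 4P - 1437 gives the equilibrium P* = 450, Q* = 363.
The ceiling of 390 is below the equilibrium price 450, so it binds.
At P = 390: Qd = 2613 - 5·390 = 663 and Qs = 4·390 - 1437 = 123.
Producer surplus without the control is ½ · (450 - 359.25) · 363 = 16471.125.
With the ceiling, producers sell 123 units at 390, so PS = ½ · (390 - 359.25) · 123 = 1891.125.
Change in producer surplus = 1891.125 - 16471.125 = -14580.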